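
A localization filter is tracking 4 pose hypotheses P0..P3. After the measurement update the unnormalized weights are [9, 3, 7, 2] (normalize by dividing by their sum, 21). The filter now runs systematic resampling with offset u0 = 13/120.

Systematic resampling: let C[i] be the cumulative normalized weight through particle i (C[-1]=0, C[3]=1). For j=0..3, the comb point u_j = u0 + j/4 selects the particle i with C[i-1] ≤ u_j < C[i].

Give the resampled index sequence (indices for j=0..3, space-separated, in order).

C = [3/7, 4/7, 19/21, 1]
j=0: u_0=13/120 ∈ [0, 3/7) → index 0
j=1: u_1=43/120 ∈ [0, 3/7) → index 0
j=2: u_2=73/120 ∈ [4/7, 19/21) → index 2
j=3: u_3=103/120 ∈ [4/7, 19/21) → index 2

0 0 2 2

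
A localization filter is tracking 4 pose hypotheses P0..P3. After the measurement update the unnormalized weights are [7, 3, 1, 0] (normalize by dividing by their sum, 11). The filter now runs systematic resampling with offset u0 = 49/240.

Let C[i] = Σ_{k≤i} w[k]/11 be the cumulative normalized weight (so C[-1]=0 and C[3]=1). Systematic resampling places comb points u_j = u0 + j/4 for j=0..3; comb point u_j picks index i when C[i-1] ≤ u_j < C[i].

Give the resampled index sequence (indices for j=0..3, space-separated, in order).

C = [7/11, 10/11, 1, 1]
j=0: u_0=49/240 ∈ [0, 7/11) → index 0
j=1: u_1=109/240 ∈ [0, 7/11) → index 0
j=2: u_2=169/240 ∈ [7/11, 10/11) → index 1
j=3: u_3=229/240 ∈ [10/11, 1) → index 2

0 0 1 2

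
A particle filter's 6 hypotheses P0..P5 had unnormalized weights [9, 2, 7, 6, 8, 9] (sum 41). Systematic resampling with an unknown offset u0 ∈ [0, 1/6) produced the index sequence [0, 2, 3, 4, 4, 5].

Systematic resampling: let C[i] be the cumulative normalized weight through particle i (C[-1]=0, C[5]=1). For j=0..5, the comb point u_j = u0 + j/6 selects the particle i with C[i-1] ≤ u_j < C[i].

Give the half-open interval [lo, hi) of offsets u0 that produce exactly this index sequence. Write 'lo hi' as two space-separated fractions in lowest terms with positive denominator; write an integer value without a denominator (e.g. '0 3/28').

13/123 14/123

C = [9/41, 11/41, 18/41, 24/41, 32/41, 1]
j=0 picked index 0: u0 ∈ [0, 9/41)
j=1 picked index 2: u0 ∈ [25/246, 67/246)
j=2 picked index 3: u0 ∈ [13/123, 31/123)
j=3 picked index 4: u0 ∈ [7/82, 23/82)
j=4 picked index 4: u0 ∈ [-10/123, 14/123)
j=5 picked index 5: u0 ∈ [-13/246, 1/6)
intersection: [13/123, 14/123)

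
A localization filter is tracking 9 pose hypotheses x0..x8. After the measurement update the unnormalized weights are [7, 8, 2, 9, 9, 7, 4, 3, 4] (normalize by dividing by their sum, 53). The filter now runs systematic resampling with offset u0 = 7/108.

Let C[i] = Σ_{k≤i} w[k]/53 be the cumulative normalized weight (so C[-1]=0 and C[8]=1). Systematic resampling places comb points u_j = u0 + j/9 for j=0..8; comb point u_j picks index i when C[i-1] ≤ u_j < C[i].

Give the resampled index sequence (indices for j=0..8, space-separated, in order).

0 1 2 3 4 4 5 6 8

C = [7/53, 15/53, 17/53, 26/53, 35/53, 42/53, 46/53, 49/53, 1]
j=0: u_0=7/108 ∈ [0, 7/53) → index 0
j=1: u_1=19/108 ∈ [7/53, 15/53) → index 1
j=2: u_2=31/108 ∈ [15/53, 17/53) → index 2
j=3: u_3=43/108 ∈ [17/53, 26/53) → index 3
j=4: u_4=55/108 ∈ [26/53, 35/53) → index 4
j=5: u_5=67/108 ∈ [26/53, 35/53) → index 4
j=6: u_6=79/108 ∈ [35/53, 42/53) → index 5
j=7: u_7=91/108 ∈ [42/53, 46/53) → index 6
j=8: u_8=103/108 ∈ [49/53, 1) → index 8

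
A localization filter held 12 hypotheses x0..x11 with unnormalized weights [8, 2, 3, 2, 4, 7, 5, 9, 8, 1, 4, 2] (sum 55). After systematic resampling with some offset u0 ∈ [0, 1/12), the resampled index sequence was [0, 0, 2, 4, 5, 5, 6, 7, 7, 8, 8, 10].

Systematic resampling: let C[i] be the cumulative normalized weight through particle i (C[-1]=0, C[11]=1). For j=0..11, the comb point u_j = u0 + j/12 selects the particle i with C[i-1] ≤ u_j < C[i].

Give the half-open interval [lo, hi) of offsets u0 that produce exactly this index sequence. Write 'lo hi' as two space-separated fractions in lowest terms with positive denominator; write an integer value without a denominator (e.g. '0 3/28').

1/44 13/330

C = [8/55, 2/11, 13/55, 3/11, 19/55, 26/55, 31/55, 8/11, 48/55, 49/55, 53/55, 1]
j=0 picked index 0: u0 ∈ [0, 8/55)
j=1 picked index 0: u0 ∈ [-1/12, 41/660)
j=2 picked index 2: u0 ∈ [1/66, 23/330)
j=3 picked index 4: u0 ∈ [1/44, 21/220)
j=4 picked index 5: u0 ∈ [2/165, 23/165)
j=5 picked index 5: u0 ∈ [-47/660, 37/660)
j=6 picked index 6: u0 ∈ [-3/110, 7/110)
j=7 picked index 7: u0 ∈ [-13/660, 19/132)
j=8 picked index 7: u0 ∈ [-17/165, 2/33)
j=9 picked index 8: u0 ∈ [-1/44, 27/220)
j=10 picked index 8: u0 ∈ [-7/66, 13/330)
j=11 picked index 10: u0 ∈ [-17/660, 31/660)
intersection: [1/44, 13/330)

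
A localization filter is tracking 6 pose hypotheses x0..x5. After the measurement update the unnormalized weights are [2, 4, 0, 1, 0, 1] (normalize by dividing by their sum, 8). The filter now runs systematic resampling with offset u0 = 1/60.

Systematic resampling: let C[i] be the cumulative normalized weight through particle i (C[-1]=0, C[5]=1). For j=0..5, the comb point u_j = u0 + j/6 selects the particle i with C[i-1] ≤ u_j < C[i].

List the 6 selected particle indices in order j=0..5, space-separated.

0 0 1 1 1 3

C = [1/4, 3/4, 3/4, 7/8, 7/8, 1]
j=0: u_0=1/60 ∈ [0, 1/4) → index 0
j=1: u_1=11/60 ∈ [0, 1/4) → index 0
j=2: u_2=7/20 ∈ [1/4, 3/4) → index 1
j=3: u_3=31/60 ∈ [1/4, 3/4) → index 1
j=4: u_4=41/60 ∈ [1/4, 3/4) → index 1
j=5: u_5=17/20 ∈ [3/4, 7/8) → index 3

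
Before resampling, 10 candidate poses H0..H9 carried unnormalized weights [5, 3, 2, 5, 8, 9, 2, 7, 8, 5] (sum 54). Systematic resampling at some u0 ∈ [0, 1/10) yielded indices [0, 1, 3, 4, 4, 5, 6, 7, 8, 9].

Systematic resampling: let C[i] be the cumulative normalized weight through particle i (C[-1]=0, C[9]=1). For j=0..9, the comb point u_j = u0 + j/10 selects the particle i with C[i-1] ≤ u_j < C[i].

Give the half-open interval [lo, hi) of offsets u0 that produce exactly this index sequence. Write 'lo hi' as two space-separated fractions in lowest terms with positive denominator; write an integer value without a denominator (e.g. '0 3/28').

C = [5/54, 4/27, 5/27, 5/18, 23/54, 16/27, 17/27, 41/54, 49/54, 1]
j=0 picked index 0: u0 ∈ [0, 5/54)
j=1 picked index 1: u0 ∈ [-1/135, 13/270)
j=2 picked index 3: u0 ∈ [-2/135, 7/90)
j=3 picked index 4: u0 ∈ [-1/45, 17/135)
j=4 picked index 4: u0 ∈ [-11/90, 7/270)
j=5 picked index 5: u0 ∈ [-2/27, 5/54)
j=6 picked index 6: u0 ∈ [-1/135, 4/135)
j=7 picked index 7: u0 ∈ [-19/270, 8/135)
j=8 picked index 8: u0 ∈ [-11/270, 29/270)
j=9 picked index 9: u0 ∈ [1/135, 1/10)
intersection: [1/135, 7/270)

1/135 7/270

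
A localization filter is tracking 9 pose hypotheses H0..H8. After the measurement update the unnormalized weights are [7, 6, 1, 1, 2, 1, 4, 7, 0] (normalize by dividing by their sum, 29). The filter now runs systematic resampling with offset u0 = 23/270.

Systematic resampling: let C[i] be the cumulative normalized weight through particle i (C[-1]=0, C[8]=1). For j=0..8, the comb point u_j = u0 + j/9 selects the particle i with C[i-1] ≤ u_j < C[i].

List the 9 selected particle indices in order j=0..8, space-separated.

0 0 1 1 4 6 6 7 7

C = [7/29, 13/29, 14/29, 15/29, 17/29, 18/29, 22/29, 1, 1]
j=0: u_0=23/270 ∈ [0, 7/29) → index 0
j=1: u_1=53/270 ∈ [0, 7/29) → index 0
j=2: u_2=83/270 ∈ [7/29, 13/29) → index 1
j=3: u_3=113/270 ∈ [7/29, 13/29) → index 1
j=4: u_4=143/270 ∈ [15/29, 17/29) → index 4
j=5: u_5=173/270 ∈ [18/29, 22/29) → index 6
j=6: u_6=203/270 ∈ [18/29, 22/29) → index 6
j=7: u_7=233/270 ∈ [22/29, 1) → index 7
j=8: u_8=263/270 ∈ [22/29, 1) → index 7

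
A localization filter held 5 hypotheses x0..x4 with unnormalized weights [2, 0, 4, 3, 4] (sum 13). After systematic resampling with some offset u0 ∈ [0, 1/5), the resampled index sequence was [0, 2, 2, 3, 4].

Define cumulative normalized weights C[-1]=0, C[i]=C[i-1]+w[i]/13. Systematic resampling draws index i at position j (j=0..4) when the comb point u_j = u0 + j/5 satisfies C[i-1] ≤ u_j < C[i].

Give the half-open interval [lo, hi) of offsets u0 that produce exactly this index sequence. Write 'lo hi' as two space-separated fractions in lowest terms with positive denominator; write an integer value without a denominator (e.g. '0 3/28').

C = [2/13, 2/13, 6/13, 9/13, 1]
j=0 picked index 0: u0 ∈ [0, 2/13)
j=1 picked index 2: u0 ∈ [-3/65, 17/65)
j=2 picked index 2: u0 ∈ [-16/65, 4/65)
j=3 picked index 3: u0 ∈ [-9/65, 6/65)
j=4 picked index 4: u0 ∈ [-7/65, 1/5)
intersection: [0, 4/65)

0 4/65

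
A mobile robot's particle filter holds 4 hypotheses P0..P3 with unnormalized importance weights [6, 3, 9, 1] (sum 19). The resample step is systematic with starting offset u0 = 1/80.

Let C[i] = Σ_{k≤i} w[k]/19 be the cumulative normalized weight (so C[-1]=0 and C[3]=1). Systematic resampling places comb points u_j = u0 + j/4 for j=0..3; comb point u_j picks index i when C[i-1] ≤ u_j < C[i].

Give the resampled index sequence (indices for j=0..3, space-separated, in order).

C = [6/19, 9/19, 18/19, 1]
j=0: u_0=1/80 ∈ [0, 6/19) → index 0
j=1: u_1=21/80 ∈ [0, 6/19) → index 0
j=2: u_2=41/80 ∈ [9/19, 18/19) → index 2
j=3: u_3=61/80 ∈ [9/19, 18/19) → index 2

0 0 2 2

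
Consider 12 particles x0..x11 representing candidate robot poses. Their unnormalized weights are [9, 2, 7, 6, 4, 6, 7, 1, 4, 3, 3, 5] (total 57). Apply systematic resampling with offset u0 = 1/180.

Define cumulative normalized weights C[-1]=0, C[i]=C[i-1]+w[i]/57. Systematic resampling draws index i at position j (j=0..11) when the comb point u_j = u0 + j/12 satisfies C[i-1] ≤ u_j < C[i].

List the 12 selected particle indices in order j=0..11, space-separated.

0 0 1 2 3 4 5 5 6 8 9 11

C = [3/19, 11/57, 6/19, 8/19, 28/57, 34/57, 41/57, 14/19, 46/57, 49/57, 52/57, 1]
j=0: u_0=1/180 ∈ [0, 3/19) → index 0
j=1: u_1=4/45 ∈ [0, 3/19) → index 0
j=2: u_2=31/180 ∈ [3/19, 11/57) → index 1
j=3: u_3=23/90 ∈ [11/57, 6/19) → index 2
j=4: u_4=61/180 ∈ [6/19, 8/19) → index 3
j=5: u_5=19/45 ∈ [8/19, 28/57) → index 4
j=6: u_6=91/180 ∈ [28/57, 34/57) → index 5
j=7: u_7=53/90 ∈ [28/57, 34/57) → index 5
j=8: u_8=121/180 ∈ [34/57, 41/57) → index 6
j=9: u_9=34/45 ∈ [14/19, 46/57) → index 8
j=10: u_10=151/180 ∈ [46/57, 49/57) → index 9
j=11: u_11=83/90 ∈ [52/57, 1) → index 11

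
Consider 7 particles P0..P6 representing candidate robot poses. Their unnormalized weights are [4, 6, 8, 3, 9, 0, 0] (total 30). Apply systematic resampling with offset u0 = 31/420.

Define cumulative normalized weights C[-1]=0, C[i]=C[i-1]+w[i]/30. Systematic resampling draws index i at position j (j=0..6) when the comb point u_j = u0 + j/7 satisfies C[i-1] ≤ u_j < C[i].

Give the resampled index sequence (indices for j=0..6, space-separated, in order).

0 1 2 2 3 4 4

C = [2/15, 1/3, 3/5, 7/10, 1, 1, 1]
j=0: u_0=31/420 ∈ [0, 2/15) → index 0
j=1: u_1=13/60 ∈ [2/15, 1/3) → index 1
j=2: u_2=151/420 ∈ [1/3, 3/5) → index 2
j=3: u_3=211/420 ∈ [1/3, 3/5) → index 2
j=4: u_4=271/420 ∈ [3/5, 7/10) → index 3
j=5: u_5=331/420 ∈ [7/10, 1) → index 4
j=6: u_6=391/420 ∈ [7/10, 1) → index 4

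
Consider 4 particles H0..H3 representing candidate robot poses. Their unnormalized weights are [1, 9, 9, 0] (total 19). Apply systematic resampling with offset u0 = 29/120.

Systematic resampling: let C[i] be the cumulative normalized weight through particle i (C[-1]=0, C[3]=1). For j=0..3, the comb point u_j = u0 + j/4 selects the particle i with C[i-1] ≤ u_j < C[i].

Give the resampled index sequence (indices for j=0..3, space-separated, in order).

C = [1/19, 10/19, 1, 1]
j=0: u_0=29/120 ∈ [1/19, 10/19) → index 1
j=1: u_1=59/120 ∈ [1/19, 10/19) → index 1
j=2: u_2=89/120 ∈ [10/19, 1) → index 2
j=3: u_3=119/120 ∈ [10/19, 1) → index 2

1 1 2 2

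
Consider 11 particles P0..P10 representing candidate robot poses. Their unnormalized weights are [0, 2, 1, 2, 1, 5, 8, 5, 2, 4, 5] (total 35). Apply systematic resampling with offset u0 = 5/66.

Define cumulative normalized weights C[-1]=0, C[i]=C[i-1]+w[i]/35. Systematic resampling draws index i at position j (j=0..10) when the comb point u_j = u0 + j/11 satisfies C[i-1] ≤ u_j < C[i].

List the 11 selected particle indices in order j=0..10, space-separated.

C = [0, 2/35, 3/35, 1/7, 6/35, 11/35, 19/35, 24/35, 26/35, 6/7, 1]
j=0: u_0=5/66 ∈ [2/35, 3/35) → index 2
j=1: u_1=1/6 ∈ [1/7, 6/35) → index 4
j=2: u_2=17/66 ∈ [6/35, 11/35) → index 5
j=3: u_3=23/66 ∈ [11/35, 19/35) → index 6
j=4: u_4=29/66 ∈ [11/35, 19/35) → index 6
j=5: u_5=35/66 ∈ [11/35, 19/35) → index 6
j=6: u_6=41/66 ∈ [19/35, 24/35) → index 7
j=7: u_7=47/66 ∈ [24/35, 26/35) → index 8
j=8: u_8=53/66 ∈ [26/35, 6/7) → index 9
j=9: u_9=59/66 ∈ [6/7, 1) → index 10
j=10: u_10=65/66 ∈ [6/7, 1) → index 10

2 4 5 6 6 6 7 8 9 10 10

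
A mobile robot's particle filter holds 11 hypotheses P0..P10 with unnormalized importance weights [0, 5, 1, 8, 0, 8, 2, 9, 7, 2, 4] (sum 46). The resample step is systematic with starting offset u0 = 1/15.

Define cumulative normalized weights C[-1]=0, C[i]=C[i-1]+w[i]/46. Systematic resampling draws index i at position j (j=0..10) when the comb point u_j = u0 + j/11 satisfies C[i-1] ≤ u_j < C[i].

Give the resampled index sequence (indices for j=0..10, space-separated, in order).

1 3 3 5 5 6 7 7 8 9 10

C = [0, 5/46, 3/23, 7/23, 7/23, 11/23, 12/23, 33/46, 20/23, 21/23, 1]
j=0: u_0=1/15 ∈ [0, 5/46) → index 1
j=1: u_1=26/165 ∈ [3/23, 7/23) → index 3
j=2: u_2=41/165 ∈ [3/23, 7/23) → index 3
j=3: u_3=56/165 ∈ [7/23, 11/23) → index 5
j=4: u_4=71/165 ∈ [7/23, 11/23) → index 5
j=5: u_5=86/165 ∈ [11/23, 12/23) → index 6
j=6: u_6=101/165 ∈ [12/23, 33/46) → index 7
j=7: u_7=116/165 ∈ [12/23, 33/46) → index 7
j=8: u_8=131/165 ∈ [33/46, 20/23) → index 8
j=9: u_9=146/165 ∈ [20/23, 21/23) → index 9
j=10: u_10=161/165 ∈ [21/23, 1) → index 10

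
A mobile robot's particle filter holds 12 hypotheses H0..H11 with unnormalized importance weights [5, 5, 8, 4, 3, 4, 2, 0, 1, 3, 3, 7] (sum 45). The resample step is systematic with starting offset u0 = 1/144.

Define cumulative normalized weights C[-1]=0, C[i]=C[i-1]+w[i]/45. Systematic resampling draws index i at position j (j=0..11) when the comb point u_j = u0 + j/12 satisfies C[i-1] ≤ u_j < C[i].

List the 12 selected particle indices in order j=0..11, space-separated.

C = [1/9, 2/9, 2/5, 22/45, 5/9, 29/45, 31/45, 31/45, 32/45, 7/9, 38/45, 1]
j=0: u_0=1/144 ∈ [0, 1/9) → index 0
j=1: u_1=13/144 ∈ [0, 1/9) → index 0
j=2: u_2=25/144 ∈ [1/9, 2/9) → index 1
j=3: u_3=37/144 ∈ [2/9, 2/5) → index 2
j=4: u_4=49/144 ∈ [2/9, 2/5) → index 2
j=5: u_5=61/144 ∈ [2/5, 22/45) → index 3
j=6: u_6=73/144 ∈ [22/45, 5/9) → index 4
j=7: u_7=85/144 ∈ [5/9, 29/45) → index 5
j=8: u_8=97/144 ∈ [29/45, 31/45) → index 6
j=9: u_9=109/144 ∈ [32/45, 7/9) → index 9
j=10: u_10=121/144 ∈ [7/9, 38/45) → index 10
j=11: u_11=133/144 ∈ [38/45, 1) → index 11

0 0 1 2 2 3 4 5 6 9 10 11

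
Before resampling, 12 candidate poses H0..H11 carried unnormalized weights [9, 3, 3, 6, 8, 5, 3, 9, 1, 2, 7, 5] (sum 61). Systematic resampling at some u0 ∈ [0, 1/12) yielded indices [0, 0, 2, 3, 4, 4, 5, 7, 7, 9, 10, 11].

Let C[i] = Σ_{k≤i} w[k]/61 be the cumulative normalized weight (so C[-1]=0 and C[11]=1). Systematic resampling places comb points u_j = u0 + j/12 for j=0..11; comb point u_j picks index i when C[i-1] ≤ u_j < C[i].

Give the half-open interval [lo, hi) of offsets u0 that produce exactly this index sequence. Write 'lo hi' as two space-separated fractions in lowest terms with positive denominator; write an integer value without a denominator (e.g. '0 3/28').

C = [9/61, 12/61, 15/61, 21/61, 29/61, 34/61, 37/61, 46/61, 47/61, 49/61, 56/61, 1]
j=0 picked index 0: u0 ∈ [0, 9/61)
j=1 picked index 0: u0 ∈ [-1/12, 47/732)
j=2 picked index 2: u0 ∈ [11/366, 29/366)
j=3 picked index 3: u0 ∈ [-1/244, 23/244)
j=4 picked index 4: u0 ∈ [2/183, 26/183)
j=5 picked index 4: u0 ∈ [-53/732, 43/732)
j=6 picked index 5: u0 ∈ [-3/122, 7/122)
j=7 picked index 7: u0 ∈ [17/732, 125/732)
j=8 picked index 7: u0 ∈ [-11/183, 16/183)
j=9 picked index 9: u0 ∈ [5/244, 13/244)
j=10 picked index 10: u0 ∈ [-11/366, 31/366)
j=11 picked index 11: u0 ∈ [1/732, 1/12)
intersection: [11/366, 13/244)

11/366 13/244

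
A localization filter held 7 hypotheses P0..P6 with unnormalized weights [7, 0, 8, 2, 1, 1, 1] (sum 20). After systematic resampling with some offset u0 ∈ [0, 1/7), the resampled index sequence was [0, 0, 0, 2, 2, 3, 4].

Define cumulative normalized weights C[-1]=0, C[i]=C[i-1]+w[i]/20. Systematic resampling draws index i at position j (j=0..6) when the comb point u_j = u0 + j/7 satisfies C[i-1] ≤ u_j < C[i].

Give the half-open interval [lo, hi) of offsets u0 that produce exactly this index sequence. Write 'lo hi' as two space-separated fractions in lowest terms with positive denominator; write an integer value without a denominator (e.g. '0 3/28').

1/28 3/70

C = [7/20, 7/20, 3/4, 17/20, 9/10, 19/20, 1]
j=0 picked index 0: u0 ∈ [0, 7/20)
j=1 picked index 0: u0 ∈ [-1/7, 29/140)
j=2 picked index 0: u0 ∈ [-2/7, 9/140)
j=3 picked index 2: u0 ∈ [-11/140, 9/28)
j=4 picked index 2: u0 ∈ [-31/140, 5/28)
j=5 picked index 3: u0 ∈ [1/28, 19/140)
j=6 picked index 4: u0 ∈ [-1/140, 3/70)
intersection: [1/28, 3/70)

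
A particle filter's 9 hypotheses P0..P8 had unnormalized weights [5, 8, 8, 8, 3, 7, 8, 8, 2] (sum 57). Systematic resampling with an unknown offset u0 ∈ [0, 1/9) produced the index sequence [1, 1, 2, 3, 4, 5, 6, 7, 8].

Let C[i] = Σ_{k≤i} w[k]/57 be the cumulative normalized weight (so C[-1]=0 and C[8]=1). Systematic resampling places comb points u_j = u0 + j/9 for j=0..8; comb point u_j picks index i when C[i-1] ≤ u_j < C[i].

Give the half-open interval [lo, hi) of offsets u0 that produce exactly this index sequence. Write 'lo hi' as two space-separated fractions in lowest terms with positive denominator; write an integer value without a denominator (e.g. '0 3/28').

C = [5/57, 13/57, 7/19, 29/57, 32/57, 13/19, 47/57, 55/57, 1]
j=0 picked index 1: u0 ∈ [5/57, 13/57)
j=1 picked index 1: u0 ∈ [-4/171, 20/171)
j=2 picked index 2: u0 ∈ [1/171, 25/171)
j=3 picked index 3: u0 ∈ [2/57, 10/57)
j=4 picked index 4: u0 ∈ [11/171, 20/171)
j=5 picked index 5: u0 ∈ [1/171, 22/171)
j=6 picked index 6: u0 ∈ [1/57, 3/19)
j=7 picked index 7: u0 ∈ [8/171, 32/171)
j=8 picked index 8: u0 ∈ [13/171, 1/9)
intersection: [5/57, 1/9)

5/57 1/9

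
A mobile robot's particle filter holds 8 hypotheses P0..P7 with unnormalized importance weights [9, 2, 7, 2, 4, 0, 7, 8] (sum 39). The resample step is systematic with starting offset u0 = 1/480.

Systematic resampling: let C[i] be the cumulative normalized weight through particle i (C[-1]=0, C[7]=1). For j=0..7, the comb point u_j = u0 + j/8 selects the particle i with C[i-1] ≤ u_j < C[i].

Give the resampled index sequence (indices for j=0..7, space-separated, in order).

C = [3/13, 11/39, 6/13, 20/39, 8/13, 8/13, 31/39, 1]
j=0: u_0=1/480 ∈ [0, 3/13) → index 0
j=1: u_1=61/480 ∈ [0, 3/13) → index 0
j=2: u_2=121/480 ∈ [3/13, 11/39) → index 1
j=3: u_3=181/480 ∈ [11/39, 6/13) → index 2
j=4: u_4=241/480 ∈ [6/13, 20/39) → index 3
j=5: u_5=301/480 ∈ [8/13, 31/39) → index 6
j=6: u_6=361/480 ∈ [8/13, 31/39) → index 6
j=7: u_7=421/480 ∈ [31/39, 1) → index 7

0 0 1 2 3 6 6 7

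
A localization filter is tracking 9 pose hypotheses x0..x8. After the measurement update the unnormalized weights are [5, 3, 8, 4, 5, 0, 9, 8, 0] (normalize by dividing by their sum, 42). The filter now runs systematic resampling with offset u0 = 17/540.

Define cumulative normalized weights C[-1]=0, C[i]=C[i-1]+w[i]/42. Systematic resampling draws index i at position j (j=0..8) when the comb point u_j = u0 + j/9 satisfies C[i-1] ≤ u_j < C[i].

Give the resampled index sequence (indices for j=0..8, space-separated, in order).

0 1 2 2 3 4 6 6 7

C = [5/42, 4/21, 8/21, 10/21, 25/42, 25/42, 17/21, 1, 1]
j=0: u_0=17/540 ∈ [0, 5/42) → index 0
j=1: u_1=77/540 ∈ [5/42, 4/21) → index 1
j=2: u_2=137/540 ∈ [4/21, 8/21) → index 2
j=3: u_3=197/540 ∈ [4/21, 8/21) → index 2
j=4: u_4=257/540 ∈ [8/21, 10/21) → index 3
j=5: u_5=317/540 ∈ [10/21, 25/42) → index 4
j=6: u_6=377/540 ∈ [25/42, 17/21) → index 6
j=7: u_7=437/540 ∈ [25/42, 17/21) → index 6
j=8: u_8=497/540 ∈ [17/21, 1) → index 7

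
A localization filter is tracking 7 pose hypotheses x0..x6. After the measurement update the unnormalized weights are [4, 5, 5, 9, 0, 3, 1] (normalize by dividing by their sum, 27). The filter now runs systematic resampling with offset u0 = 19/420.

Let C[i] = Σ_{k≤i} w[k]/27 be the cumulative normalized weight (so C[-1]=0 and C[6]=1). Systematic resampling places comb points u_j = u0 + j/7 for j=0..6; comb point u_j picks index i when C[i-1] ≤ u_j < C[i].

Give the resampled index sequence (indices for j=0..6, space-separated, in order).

0 1 1 2 3 3 5

C = [4/27, 1/3, 14/27, 23/27, 23/27, 26/27, 1]
j=0: u_0=19/420 ∈ [0, 4/27) → index 0
j=1: u_1=79/420 ∈ [4/27, 1/3) → index 1
j=2: u_2=139/420 ∈ [4/27, 1/3) → index 1
j=3: u_3=199/420 ∈ [1/3, 14/27) → index 2
j=4: u_4=37/60 ∈ [14/27, 23/27) → index 3
j=5: u_5=319/420 ∈ [14/27, 23/27) → index 3
j=6: u_6=379/420 ∈ [23/27, 26/27) → index 5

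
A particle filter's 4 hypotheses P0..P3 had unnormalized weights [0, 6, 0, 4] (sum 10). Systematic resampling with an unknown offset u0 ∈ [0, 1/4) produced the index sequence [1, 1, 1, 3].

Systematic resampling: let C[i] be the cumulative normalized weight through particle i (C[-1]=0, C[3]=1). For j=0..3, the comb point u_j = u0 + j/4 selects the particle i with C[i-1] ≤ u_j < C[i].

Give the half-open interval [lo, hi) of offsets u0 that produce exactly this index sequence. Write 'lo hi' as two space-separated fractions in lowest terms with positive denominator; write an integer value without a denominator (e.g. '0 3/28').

0 1/10

C = [0, 3/5, 3/5, 1]
j=0 picked index 1: u0 ∈ [0, 3/5)
j=1 picked index 1: u0 ∈ [-1/4, 7/20)
j=2 picked index 1: u0 ∈ [-1/2, 1/10)
j=3 picked index 3: u0 ∈ [-3/20, 1/4)
intersection: [0, 1/10)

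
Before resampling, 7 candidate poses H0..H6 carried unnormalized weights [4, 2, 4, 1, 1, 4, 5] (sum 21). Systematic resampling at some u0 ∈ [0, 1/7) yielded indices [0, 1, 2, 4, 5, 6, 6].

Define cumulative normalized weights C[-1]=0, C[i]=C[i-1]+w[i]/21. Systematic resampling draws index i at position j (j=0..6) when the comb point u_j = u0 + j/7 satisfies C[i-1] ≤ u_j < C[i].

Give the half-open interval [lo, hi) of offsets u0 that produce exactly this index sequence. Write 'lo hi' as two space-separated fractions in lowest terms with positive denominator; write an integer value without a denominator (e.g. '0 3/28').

C = [4/21, 2/7, 10/21, 11/21, 4/7, 16/21, 1]
j=0 picked index 0: u0 ∈ [0, 4/21)
j=1 picked index 1: u0 ∈ [1/21, 1/7)
j=2 picked index 2: u0 ∈ [0, 4/21)
j=3 picked index 4: u0 ∈ [2/21, 1/7)
j=4 picked index 5: u0 ∈ [0, 4/21)
j=5 picked index 6: u0 ∈ [1/21, 2/7)
j=6 picked index 6: u0 ∈ [-2/21, 1/7)
intersection: [2/21, 1/7)

2/21 1/7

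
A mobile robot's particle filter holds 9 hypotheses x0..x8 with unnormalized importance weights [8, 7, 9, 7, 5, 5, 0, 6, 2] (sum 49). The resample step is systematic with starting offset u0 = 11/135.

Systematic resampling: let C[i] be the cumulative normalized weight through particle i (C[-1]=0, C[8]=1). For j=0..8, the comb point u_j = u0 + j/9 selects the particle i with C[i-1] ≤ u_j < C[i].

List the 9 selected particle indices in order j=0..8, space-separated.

0 1 1 2 3 4 5 7 8

C = [8/49, 15/49, 24/49, 31/49, 36/49, 41/49, 41/49, 47/49, 1]
j=0: u_0=11/135 ∈ [0, 8/49) → index 0
j=1: u_1=26/135 ∈ [8/49, 15/49) → index 1
j=2: u_2=41/135 ∈ [8/49, 15/49) → index 1
j=3: u_3=56/135 ∈ [15/49, 24/49) → index 2
j=4: u_4=71/135 ∈ [24/49, 31/49) → index 3
j=5: u_5=86/135 ∈ [31/49, 36/49) → index 4
j=6: u_6=101/135 ∈ [36/49, 41/49) → index 5
j=7: u_7=116/135 ∈ [41/49, 47/49) → index 7
j=8: u_8=131/135 ∈ [47/49, 1) → index 8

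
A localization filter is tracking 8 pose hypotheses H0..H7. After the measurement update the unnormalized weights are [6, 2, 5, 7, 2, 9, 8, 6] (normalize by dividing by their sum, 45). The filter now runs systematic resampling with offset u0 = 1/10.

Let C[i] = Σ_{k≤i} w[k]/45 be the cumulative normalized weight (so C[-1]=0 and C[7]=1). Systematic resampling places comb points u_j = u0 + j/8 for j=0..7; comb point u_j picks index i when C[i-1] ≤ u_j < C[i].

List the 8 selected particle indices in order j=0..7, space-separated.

0 2 3 4 5 6 6 7

C = [2/15, 8/45, 13/45, 4/9, 22/45, 31/45, 13/15, 1]
j=0: u_0=1/10 ∈ [0, 2/15) → index 0
j=1: u_1=9/40 ∈ [8/45, 13/45) → index 2
j=2: u_2=7/20 ∈ [13/45, 4/9) → index 3
j=3: u_3=19/40 ∈ [4/9, 22/45) → index 4
j=4: u_4=3/5 ∈ [22/45, 31/45) → index 5
j=5: u_5=29/40 ∈ [31/45, 13/15) → index 6
j=6: u_6=17/20 ∈ [31/45, 13/15) → index 6
j=7: u_7=39/40 ∈ [13/15, 1) → index 7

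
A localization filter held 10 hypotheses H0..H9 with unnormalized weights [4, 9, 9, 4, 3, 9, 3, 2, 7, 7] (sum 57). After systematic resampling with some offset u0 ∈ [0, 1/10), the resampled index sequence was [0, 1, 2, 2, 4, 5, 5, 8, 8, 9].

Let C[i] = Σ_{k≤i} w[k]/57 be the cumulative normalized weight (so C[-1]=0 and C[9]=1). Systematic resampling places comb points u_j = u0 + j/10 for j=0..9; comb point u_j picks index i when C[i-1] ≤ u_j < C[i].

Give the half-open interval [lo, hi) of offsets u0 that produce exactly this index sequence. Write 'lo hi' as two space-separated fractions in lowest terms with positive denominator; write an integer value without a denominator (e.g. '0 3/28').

16/285 1/15

C = [4/57, 13/57, 22/57, 26/57, 29/57, 2/3, 41/57, 43/57, 50/57, 1]
j=0 picked index 0: u0 ∈ [0, 4/57)
j=1 picked index 1: u0 ∈ [-17/570, 73/570)
j=2 picked index 2: u0 ∈ [8/285, 53/285)
j=3 picked index 2: u0 ∈ [-41/570, 49/570)
j=4 picked index 4: u0 ∈ [16/285, 31/285)
j=5 picked index 5: u0 ∈ [1/114, 1/6)
j=6 picked index 5: u0 ∈ [-26/285, 1/15)
j=7 picked index 8: u0 ∈ [31/570, 101/570)
j=8 picked index 8: u0 ∈ [-13/285, 22/285)
j=9 picked index 9: u0 ∈ [-13/570, 1/10)
intersection: [16/285, 1/15)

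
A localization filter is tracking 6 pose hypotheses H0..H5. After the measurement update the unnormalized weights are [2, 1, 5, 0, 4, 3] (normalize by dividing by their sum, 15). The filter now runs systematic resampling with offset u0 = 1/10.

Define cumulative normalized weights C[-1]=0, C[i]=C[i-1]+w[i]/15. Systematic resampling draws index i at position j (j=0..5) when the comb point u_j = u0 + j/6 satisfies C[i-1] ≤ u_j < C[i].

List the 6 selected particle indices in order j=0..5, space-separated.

C = [2/15, 1/5, 8/15, 8/15, 4/5, 1]
j=0: u_0=1/10 ∈ [0, 2/15) → index 0
j=1: u_1=4/15 ∈ [1/5, 8/15) → index 2
j=2: u_2=13/30 ∈ [1/5, 8/15) → index 2
j=3: u_3=3/5 ∈ [8/15, 4/5) → index 4
j=4: u_4=23/30 ∈ [8/15, 4/5) → index 4
j=5: u_5=14/15 ∈ [4/5, 1) → index 5

0 2 2 4 4 5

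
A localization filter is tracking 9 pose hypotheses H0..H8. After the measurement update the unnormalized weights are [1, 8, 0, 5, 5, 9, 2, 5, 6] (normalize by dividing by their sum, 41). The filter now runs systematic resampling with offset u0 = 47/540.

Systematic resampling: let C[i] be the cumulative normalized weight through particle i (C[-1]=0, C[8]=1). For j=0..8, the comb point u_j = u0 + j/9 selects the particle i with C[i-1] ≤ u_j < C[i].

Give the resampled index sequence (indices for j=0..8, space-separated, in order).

C = [1/41, 9/41, 9/41, 14/41, 19/41, 28/41, 30/41, 35/41, 1]
j=0: u_0=47/540 ∈ [1/41, 9/41) → index 1
j=1: u_1=107/540 ∈ [1/41, 9/41) → index 1
j=2: u_2=167/540 ∈ [9/41, 14/41) → index 3
j=3: u_3=227/540 ∈ [14/41, 19/41) → index 4
j=4: u_4=287/540 ∈ [19/41, 28/41) → index 5
j=5: u_5=347/540 ∈ [19/41, 28/41) → index 5
j=6: u_6=407/540 ∈ [30/41, 35/41) → index 7
j=7: u_7=467/540 ∈ [35/41, 1) → index 8
j=8: u_8=527/540 ∈ [35/41, 1) → index 8

1 1 3 4 5 5 7 8 8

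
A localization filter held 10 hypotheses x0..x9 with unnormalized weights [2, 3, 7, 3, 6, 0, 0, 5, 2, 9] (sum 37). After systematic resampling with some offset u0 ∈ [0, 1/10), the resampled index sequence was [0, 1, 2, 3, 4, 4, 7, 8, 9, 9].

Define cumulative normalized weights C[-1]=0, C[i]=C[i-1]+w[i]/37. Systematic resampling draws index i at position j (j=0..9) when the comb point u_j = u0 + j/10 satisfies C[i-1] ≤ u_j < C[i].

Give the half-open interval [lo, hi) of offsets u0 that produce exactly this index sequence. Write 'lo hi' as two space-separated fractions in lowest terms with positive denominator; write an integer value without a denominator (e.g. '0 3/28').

C = [2/37, 5/37, 12/37, 15/37, 21/37, 21/37, 21/37, 26/37, 28/37, 1]
j=0 picked index 0: u0 ∈ [0, 2/37)
j=1 picked index 1: u0 ∈ [-17/370, 13/370)
j=2 picked index 2: u0 ∈ [-12/185, 23/185)
j=3 picked index 3: u0 ∈ [9/370, 39/370)
j=4 picked index 4: u0 ∈ [1/185, 31/185)
j=5 picked index 4: u0 ∈ [-7/74, 5/74)
j=6 picked index 7: u0 ∈ [-6/185, 19/185)
j=7 picked index 8: u0 ∈ [1/370, 21/370)
j=8 picked index 9: u0 ∈ [-8/185, 1/5)
j=9 picked index 9: u0 ∈ [-53/370, 1/10)
intersection: [9/370, 13/370)

9/370 13/370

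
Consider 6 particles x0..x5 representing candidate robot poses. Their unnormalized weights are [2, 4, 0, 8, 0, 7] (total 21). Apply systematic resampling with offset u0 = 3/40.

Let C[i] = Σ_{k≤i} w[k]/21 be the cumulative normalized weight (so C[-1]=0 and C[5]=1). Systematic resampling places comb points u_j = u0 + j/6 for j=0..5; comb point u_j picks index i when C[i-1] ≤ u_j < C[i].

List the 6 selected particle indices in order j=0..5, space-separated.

0 1 3 3 5 5

C = [2/21, 2/7, 2/7, 2/3, 2/3, 1]
j=0: u_0=3/40 ∈ [0, 2/21) → index 0
j=1: u_1=29/120 ∈ [2/21, 2/7) → index 1
j=2: u_2=49/120 ∈ [2/7, 2/3) → index 3
j=3: u_3=23/40 ∈ [2/7, 2/3) → index 3
j=4: u_4=89/120 ∈ [2/3, 1) → index 5
j=5: u_5=109/120 ∈ [2/3, 1) → index 5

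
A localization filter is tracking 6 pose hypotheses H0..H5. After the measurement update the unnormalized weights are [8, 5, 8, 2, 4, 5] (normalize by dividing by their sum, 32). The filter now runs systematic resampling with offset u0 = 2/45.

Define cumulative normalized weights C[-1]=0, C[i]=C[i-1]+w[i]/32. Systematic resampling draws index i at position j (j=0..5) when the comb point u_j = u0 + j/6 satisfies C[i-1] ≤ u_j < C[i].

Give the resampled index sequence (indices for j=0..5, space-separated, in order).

0 0 1 2 3 5

C = [1/4, 13/32, 21/32, 23/32, 27/32, 1]
j=0: u_0=2/45 ∈ [0, 1/4) → index 0
j=1: u_1=19/90 ∈ [0, 1/4) → index 0
j=2: u_2=17/45 ∈ [1/4, 13/32) → index 1
j=3: u_3=49/90 ∈ [13/32, 21/32) → index 2
j=4: u_4=32/45 ∈ [21/32, 23/32) → index 3
j=5: u_5=79/90 ∈ [27/32, 1) → index 5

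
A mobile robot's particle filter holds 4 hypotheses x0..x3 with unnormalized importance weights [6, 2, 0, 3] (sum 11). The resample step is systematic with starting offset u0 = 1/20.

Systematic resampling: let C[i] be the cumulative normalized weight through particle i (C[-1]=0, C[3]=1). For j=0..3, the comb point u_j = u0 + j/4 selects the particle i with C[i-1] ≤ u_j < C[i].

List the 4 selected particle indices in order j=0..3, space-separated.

C = [6/11, 8/11, 8/11, 1]
j=0: u_0=1/20 ∈ [0, 6/11) → index 0
j=1: u_1=3/10 ∈ [0, 6/11) → index 0
j=2: u_2=11/20 ∈ [6/11, 8/11) → index 1
j=3: u_3=4/5 ∈ [8/11, 1) → index 3

0 0 1 3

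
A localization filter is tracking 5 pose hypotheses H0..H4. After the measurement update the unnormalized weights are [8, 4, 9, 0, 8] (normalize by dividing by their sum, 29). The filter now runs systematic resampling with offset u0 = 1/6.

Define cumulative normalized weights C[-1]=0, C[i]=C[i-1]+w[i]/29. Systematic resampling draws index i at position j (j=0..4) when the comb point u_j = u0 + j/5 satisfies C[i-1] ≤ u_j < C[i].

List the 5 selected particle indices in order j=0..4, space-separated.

0 1 2 4 4

C = [8/29, 12/29, 21/29, 21/29, 1]
j=0: u_0=1/6 ∈ [0, 8/29) → index 0
j=1: u_1=11/30 ∈ [8/29, 12/29) → index 1
j=2: u_2=17/30 ∈ [12/29, 21/29) → index 2
j=3: u_3=23/30 ∈ [21/29, 1) → index 4
j=4: u_4=29/30 ∈ [21/29, 1) → index 4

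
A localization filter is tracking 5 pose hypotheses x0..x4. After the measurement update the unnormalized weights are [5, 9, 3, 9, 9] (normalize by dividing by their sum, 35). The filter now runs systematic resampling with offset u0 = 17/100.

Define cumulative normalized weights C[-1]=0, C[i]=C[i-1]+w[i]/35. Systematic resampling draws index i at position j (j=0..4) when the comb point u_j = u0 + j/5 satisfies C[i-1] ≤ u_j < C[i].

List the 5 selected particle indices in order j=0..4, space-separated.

C = [1/7, 2/5, 17/35, 26/35, 1]
j=0: u_0=17/100 ∈ [1/7, 2/5) → index 1
j=1: u_1=37/100 ∈ [1/7, 2/5) → index 1
j=2: u_2=57/100 ∈ [17/35, 26/35) → index 3
j=3: u_3=77/100 ∈ [26/35, 1) → index 4
j=4: u_4=97/100 ∈ [26/35, 1) → index 4

1 1 3 4 4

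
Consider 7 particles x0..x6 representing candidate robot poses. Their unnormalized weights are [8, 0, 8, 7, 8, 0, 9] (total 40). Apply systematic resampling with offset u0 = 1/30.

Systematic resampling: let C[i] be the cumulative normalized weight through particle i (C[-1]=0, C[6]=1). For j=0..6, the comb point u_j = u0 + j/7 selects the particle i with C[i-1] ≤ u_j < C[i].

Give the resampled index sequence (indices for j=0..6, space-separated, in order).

0 0 2 3 4 4 6

C = [1/5, 1/5, 2/5, 23/40, 31/40, 31/40, 1]
j=0: u_0=1/30 ∈ [0, 1/5) → index 0
j=1: u_1=37/210 ∈ [0, 1/5) → index 0
j=2: u_2=67/210 ∈ [1/5, 2/5) → index 2
j=3: u_3=97/210 ∈ [2/5, 23/40) → index 3
j=4: u_4=127/210 ∈ [23/40, 31/40) → index 4
j=5: u_5=157/210 ∈ [23/40, 31/40) → index 4
j=6: u_6=187/210 ∈ [31/40, 1) → index 6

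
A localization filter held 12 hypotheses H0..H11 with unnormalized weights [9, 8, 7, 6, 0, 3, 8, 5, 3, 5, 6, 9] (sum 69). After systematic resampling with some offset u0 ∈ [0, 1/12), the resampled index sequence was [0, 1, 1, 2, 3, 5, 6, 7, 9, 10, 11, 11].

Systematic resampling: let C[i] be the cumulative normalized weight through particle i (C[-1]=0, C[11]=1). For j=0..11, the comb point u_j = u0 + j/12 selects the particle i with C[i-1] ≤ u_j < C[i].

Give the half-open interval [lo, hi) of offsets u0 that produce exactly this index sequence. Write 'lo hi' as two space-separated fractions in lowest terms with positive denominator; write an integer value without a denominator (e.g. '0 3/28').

C = [3/23, 17/69, 8/23, 10/23, 10/23, 11/23, 41/69, 2/3, 49/69, 18/23, 20/23, 1]
j=0 picked index 0: u0 ∈ [0, 3/23)
j=1 picked index 1: u0 ∈ [13/276, 15/92)
j=2 picked index 1: u0 ∈ [-5/138, 11/138)
j=3 picked index 2: u0 ∈ [-1/276, 9/92)
j=4 picked index 3: u0 ∈ [1/69, 7/69)
j=5 picked index 5: u0 ∈ [5/276, 17/276)
j=6 picked index 6: u0 ∈ [-1/46, 13/138)
j=7 picked index 7: u0 ∈ [1/92, 1/12)
j=8 picked index 9: u0 ∈ [1/23, 8/69)
j=9 picked index 10: u0 ∈ [3/92, 11/92)
j=10 picked index 11: u0 ∈ [5/138, 1/6)
j=11 picked index 11: u0 ∈ [-13/276, 1/12)
intersection: [13/276, 17/276)

13/276 17/276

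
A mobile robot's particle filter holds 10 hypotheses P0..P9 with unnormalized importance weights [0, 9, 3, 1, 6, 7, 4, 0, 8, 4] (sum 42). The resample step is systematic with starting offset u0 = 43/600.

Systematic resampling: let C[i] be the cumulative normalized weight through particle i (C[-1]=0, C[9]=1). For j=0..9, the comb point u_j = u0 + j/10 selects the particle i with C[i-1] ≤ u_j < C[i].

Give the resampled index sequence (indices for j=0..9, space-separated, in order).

C = [0, 3/14, 2/7, 13/42, 19/42, 13/21, 5/7, 5/7, 19/21, 1]
j=0: u_0=43/600 ∈ [0, 3/14) → index 1
j=1: u_1=103/600 ∈ [0, 3/14) → index 1
j=2: u_2=163/600 ∈ [3/14, 2/7) → index 2
j=3: u_3=223/600 ∈ [13/42, 19/42) → index 4
j=4: u_4=283/600 ∈ [19/42, 13/21) → index 5
j=5: u_5=343/600 ∈ [19/42, 13/21) → index 5
j=6: u_6=403/600 ∈ [13/21, 5/7) → index 6
j=7: u_7=463/600 ∈ [5/7, 19/21) → index 8
j=8: u_8=523/600 ∈ [5/7, 19/21) → index 8
j=9: u_9=583/600 ∈ [19/21, 1) → index 9

1 1 2 4 5 5 6 8 8 9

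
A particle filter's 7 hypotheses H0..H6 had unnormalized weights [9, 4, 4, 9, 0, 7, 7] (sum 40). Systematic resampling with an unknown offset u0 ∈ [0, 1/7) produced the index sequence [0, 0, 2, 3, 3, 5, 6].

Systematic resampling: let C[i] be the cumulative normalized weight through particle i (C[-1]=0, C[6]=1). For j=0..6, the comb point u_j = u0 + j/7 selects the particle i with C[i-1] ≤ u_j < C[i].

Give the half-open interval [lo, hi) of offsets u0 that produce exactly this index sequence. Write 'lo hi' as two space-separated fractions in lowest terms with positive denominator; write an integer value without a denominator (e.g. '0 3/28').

11/280 11/140

C = [9/40, 13/40, 17/40, 13/20, 13/20, 33/40, 1]
j=0 picked index 0: u0 ∈ [0, 9/40)
j=1 picked index 0: u0 ∈ [-1/7, 23/280)
j=2 picked index 2: u0 ∈ [11/280, 39/280)
j=3 picked index 3: u0 ∈ [-1/280, 31/140)
j=4 picked index 3: u0 ∈ [-41/280, 11/140)
j=5 picked index 5: u0 ∈ [-9/140, 31/280)
j=6 picked index 6: u0 ∈ [-9/280, 1/7)
intersection: [11/280, 11/140)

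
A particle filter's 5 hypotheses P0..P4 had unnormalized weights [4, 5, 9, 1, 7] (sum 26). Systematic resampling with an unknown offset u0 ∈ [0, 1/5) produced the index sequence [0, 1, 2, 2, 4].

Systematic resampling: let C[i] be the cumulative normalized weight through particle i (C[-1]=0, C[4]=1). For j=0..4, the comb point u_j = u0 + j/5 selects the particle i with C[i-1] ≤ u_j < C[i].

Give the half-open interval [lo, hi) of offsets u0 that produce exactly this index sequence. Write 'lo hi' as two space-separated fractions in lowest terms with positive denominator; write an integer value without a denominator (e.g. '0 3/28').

0 6/65

C = [2/13, 9/26, 9/13, 19/26, 1]
j=0 picked index 0: u0 ∈ [0, 2/13)
j=1 picked index 1: u0 ∈ [-3/65, 19/130)
j=2 picked index 2: u0 ∈ [-7/130, 19/65)
j=3 picked index 2: u0 ∈ [-33/130, 6/65)
j=4 picked index 4: u0 ∈ [-9/130, 1/5)
intersection: [0, 6/65)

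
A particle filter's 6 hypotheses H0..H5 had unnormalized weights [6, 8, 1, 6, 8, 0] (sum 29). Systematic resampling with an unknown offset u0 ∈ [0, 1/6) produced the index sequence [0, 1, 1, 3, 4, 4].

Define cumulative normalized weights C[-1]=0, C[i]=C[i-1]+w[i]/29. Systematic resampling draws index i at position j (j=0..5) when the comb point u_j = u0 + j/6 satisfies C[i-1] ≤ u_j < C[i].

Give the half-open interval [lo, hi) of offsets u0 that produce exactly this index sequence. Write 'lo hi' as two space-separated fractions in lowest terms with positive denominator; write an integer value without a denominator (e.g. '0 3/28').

5/87 13/87

C = [6/29, 14/29, 15/29, 21/29, 1, 1]
j=0 picked index 0: u0 ∈ [0, 6/29)
j=1 picked index 1: u0 ∈ [7/174, 55/174)
j=2 picked index 1: u0 ∈ [-11/87, 13/87)
j=3 picked index 3: u0 ∈ [1/58, 13/58)
j=4 picked index 4: u0 ∈ [5/87, 1/3)
j=5 picked index 4: u0 ∈ [-19/174, 1/6)
intersection: [5/87, 13/87)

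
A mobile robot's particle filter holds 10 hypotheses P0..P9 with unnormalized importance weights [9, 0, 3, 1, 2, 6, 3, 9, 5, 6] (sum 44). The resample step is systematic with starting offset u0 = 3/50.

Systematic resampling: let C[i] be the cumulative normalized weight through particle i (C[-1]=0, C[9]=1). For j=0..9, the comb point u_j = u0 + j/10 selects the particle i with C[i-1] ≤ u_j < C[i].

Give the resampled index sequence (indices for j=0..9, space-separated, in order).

0 0 2 5 5 7 7 8 8 9

C = [9/44, 9/44, 3/11, 13/44, 15/44, 21/44, 6/11, 3/4, 19/22, 1]
j=0: u_0=3/50 ∈ [0, 9/44) → index 0
j=1: u_1=4/25 ∈ [0, 9/44) → index 0
j=2: u_2=13/50 ∈ [9/44, 3/11) → index 2
j=3: u_3=9/25 ∈ [15/44, 21/44) → index 5
j=4: u_4=23/50 ∈ [15/44, 21/44) → index 5
j=5: u_5=14/25 ∈ [6/11, 3/4) → index 7
j=6: u_6=33/50 ∈ [6/11, 3/4) → index 7
j=7: u_7=19/25 ∈ [3/4, 19/22) → index 8
j=8: u_8=43/50 ∈ [3/4, 19/22) → index 8
j=9: u_9=24/25 ∈ [19/22, 1) → index 9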